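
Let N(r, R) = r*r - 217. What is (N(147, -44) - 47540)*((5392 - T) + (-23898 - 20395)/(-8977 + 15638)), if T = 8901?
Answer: 612327117816/6661 ≈ 9.1927e+7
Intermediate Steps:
N(r, R) = -217 + r**2 (N(r, R) = r**2 - 217 = -217 + r**2)
(N(147, -44) - 47540)*((5392 - T) + (-23898 - 20395)/(-8977 + 15638)) = ((-217 + 147**2) - 47540)*((5392 - 1*8901) + (-23898 - 20395)/(-8977 + 15638)) = ((-217 + 21609) - 47540)*((5392 - 8901) - 44293/6661) = (21392 - 47540)*(-3509 - 44293*1/6661) = -26148*(-3509 - 44293/6661) = -26148*(-23417742/6661) = 612327117816/6661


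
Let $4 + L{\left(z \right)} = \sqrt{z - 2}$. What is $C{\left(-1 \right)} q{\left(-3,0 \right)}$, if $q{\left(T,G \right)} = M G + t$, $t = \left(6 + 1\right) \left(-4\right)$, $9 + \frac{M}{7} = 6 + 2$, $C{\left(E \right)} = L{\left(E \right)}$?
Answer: $112 - 28 i \sqrt{3} \approx 112.0 - 48.497 i$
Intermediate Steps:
$L{\left(z \right)} = -4 + \sqrt{-2 + z}$ ($L{\left(z \right)} = -4 + \sqrt{z - 2} = -4 + \sqrt{-2 + z}$)
$C{\left(E \right)} = -4 + \sqrt{-2 + E}$
$M = -7$ ($M = -63 + 7 \left(6 + 2\right) = -63 + 7 \cdot 8 = -63 + 56 = -7$)
$t = -28$ ($t = 7 \left(-4\right) = -28$)
$q{\left(T,G \right)} = -28 - 7 G$ ($q{\left(T,G \right)} = - 7 G - 28 = -28 - 7 G$)
$C{\left(-1 \right)} q{\left(-3,0 \right)} = \left(-4 + \sqrt{-2 - 1}\right) \left(-28 - 0\right) = \left(-4 + \sqrt{-3}\right) \left(-28 + 0\right) = \left(-4 + i \sqrt{3}\right) \left(-28\right) = 112 - 28 i \sqrt{3}$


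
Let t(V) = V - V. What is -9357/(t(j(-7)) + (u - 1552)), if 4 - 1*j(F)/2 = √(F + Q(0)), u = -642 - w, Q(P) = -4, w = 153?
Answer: 9357/2347 ≈ 3.9868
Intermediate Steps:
u = -795 (u = -642 - 1*153 = -642 - 153 = -795)
j(F) = 8 - 2*√(-4 + F) (j(F) = 8 - 2*√(F - 4) = 8 - 2*√(-4 + F))
t(V) = 0
-9357/(t(j(-7)) + (u - 1552)) = -9357/(0 + (-795 - 1552)) = -9357/(0 - 2347) = -9357/(-2347) = -9357*(-1/2347) = 9357/2347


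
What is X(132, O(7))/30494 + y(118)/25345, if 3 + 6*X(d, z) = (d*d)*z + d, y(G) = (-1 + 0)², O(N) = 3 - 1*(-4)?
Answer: 1031577143/1545740860 ≈ 0.66737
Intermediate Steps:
O(N) = 7 (O(N) = 3 + 4 = 7)
y(G) = 1 (y(G) = (-1)² = 1)
X(d, z) = -½ + d/6 + z*d²/6 (X(d, z) = -½ + ((d*d)*z + d)/6 = -½ + (d²*z + d)/6 = -½ + (z*d² + d)/6 = -½ + (d + z*d²)/6 = -½ + (d/6 + z*d²/6) = -½ + d/6 + z*d²/6)
X(132, O(7))/30494 + y(118)/25345 = (-½ + (⅙)*132 + (⅙)*7*132²)/30494 + 1/25345 = (-½ + 22 + (⅙)*7*17424)*(1/30494) + 1*(1/25345) = (-½ + 22 + 20328)*(1/30494) + 1/25345 = (40699/2)*(1/30494) + 1/25345 = 40699/60988 + 1/25345 = 1031577143/1545740860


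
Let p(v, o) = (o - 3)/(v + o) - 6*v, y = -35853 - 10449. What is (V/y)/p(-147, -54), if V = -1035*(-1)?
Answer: -23115/912350042 ≈ -2.5336e-5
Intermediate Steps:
V = 1035
y = -46302
p(v, o) = -6*v + (-3 + o)/(o + v) (p(v, o) = (-3 + o)/(o + v) - 6*v = -6*v + (-3 + o)/(o + v))
(V/y)/p(-147, -54) = (1035/(-46302))/(((-3 - 54 - 6*(-147)² - 6*(-54)*(-147))/(-54 - 147))) = (1035*(-1/46302))/(((-3 - 54 - 6*21609 - 47628)/(-201))) = -345*(-201/(-3 - 54 - 129654 - 47628))/15434 = -345/(15434*((-1/201*(-177339)))) = -345/(15434*59113/67) = -345/15434*67/59113 = -23115/912350042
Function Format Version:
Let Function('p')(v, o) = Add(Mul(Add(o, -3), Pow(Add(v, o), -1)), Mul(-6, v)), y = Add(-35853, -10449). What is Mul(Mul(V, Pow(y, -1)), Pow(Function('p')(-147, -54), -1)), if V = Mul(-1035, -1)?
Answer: Rational(-23115, 912350042) ≈ -2.5336e-5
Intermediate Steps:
V = 1035
y = -46302
Function('p')(v, o) = Add(Mul(-6, v), Mul(Pow(Add(o, v), -1), Add(-3, o))) (Function('p')(v, o) = Add(Mul(Add(-3, o), Pow(Add(o, v), -1)), Mul(-6, v)) = Add(Mul(Pow(Add(o, v), -1), Add(-3, o)), Mul(-6, v)) = Add(Mul(-6, v), Mul(Pow(Add(o, v), -1), Add(-3, o))))
Mul(Mul(V, Pow(y, -1)), Pow(Function('p')(-147, -54), -1)) = Mul(Mul(1035, Pow(-46302, -1)), Pow(Mul(Pow(Add(-54, -147), -1), Add(-3, -54, Mul(-6, Pow(-147, 2)), Mul(-6, -54, -147))), -1)) = Mul(Mul(1035, Rational(-1, 46302)), Pow(Mul(Pow(-201, -1), Add(-3, -54, Mul(-6, 21609), -47628)), -1)) = Mul(Rational(-345, 15434), Pow(Mul(Rational(-1, 201), Add(-3, -54, -129654, -47628)), -1)) = Mul(Rational(-345, 15434), Pow(Mul(Rational(-1, 201), -177339), -1)) = Mul(Rational(-345, 15434), Pow(Rational(59113, 67), -1)) = Mul(Rational(-345, 15434), Rational(67, 59113)) = Rational(-23115, 912350042)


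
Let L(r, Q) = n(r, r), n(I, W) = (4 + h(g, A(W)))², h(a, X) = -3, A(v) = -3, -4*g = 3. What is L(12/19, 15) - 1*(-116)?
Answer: 117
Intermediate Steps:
g = -¾ (g = -¼*3 = -¾ ≈ -0.75000)
n(I, W) = 1 (n(I, W) = (4 - 3)² = 1² = 1)
L(r, Q) = 1
L(12/19, 15) - 1*(-116) = 1 - 1*(-116) = 1 + 116 = 117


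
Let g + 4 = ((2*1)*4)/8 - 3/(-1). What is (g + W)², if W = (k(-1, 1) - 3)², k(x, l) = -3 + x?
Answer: 2401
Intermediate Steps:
W = 49 (W = ((-3 - 1) - 3)² = (-4 - 3)² = (-7)² = 49)
g = 0 (g = -4 + (((2*1)*4)/8 - 3/(-1)) = -4 + ((2*4)*(⅛) - 3*(-1)) = -4 + (8*(⅛) + 3) = -4 + (1 + 3) = -4 + 4 = 0)
(g + W)² = (0 + 49)² = 49² = 2401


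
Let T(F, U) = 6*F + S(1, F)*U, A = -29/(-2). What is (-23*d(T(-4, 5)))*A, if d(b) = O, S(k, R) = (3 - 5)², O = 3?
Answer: -2001/2 ≈ -1000.5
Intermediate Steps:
S(k, R) = 4 (S(k, R) = (-2)² = 4)
A = 29/2 (A = -29*(-½) = 29/2 ≈ 14.500)
T(F, U) = 4*U + 6*F (T(F, U) = 6*F + 4*U = 4*U + 6*F)
d(b) = 3
(-23*d(T(-4, 5)))*A = -23*3*(29/2) = -69*29/2 = -2001/2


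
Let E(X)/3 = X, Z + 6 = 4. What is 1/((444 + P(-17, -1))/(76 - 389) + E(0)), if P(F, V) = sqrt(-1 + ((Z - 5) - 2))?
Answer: -69486/98573 + 313*I*sqrt(10)/197146 ≈ -0.70492 + 0.0050206*I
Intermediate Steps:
Z = -2 (Z = -6 + 4 = -2)
E(X) = 3*X
P(F, V) = I*sqrt(10) (P(F, V) = sqrt(-1 + ((-2 - 5) - 2)) = sqrt(-1 + (-7 - 2)) = sqrt(-1 - 9) = sqrt(-10) = I*sqrt(10))
1/((444 + P(-17, -1))/(76 - 389) + E(0)) = 1/((444 + I*sqrt(10))/(76 - 389) + 3*0) = 1/((444 + I*sqrt(10))/(-313) + 0) = 1/((444 + I*sqrt(10))*(-1/313) + 0) = 1/((-444/313 - I*sqrt(10)/313) + 0) = 1/(-444/313 - I*sqrt(10)/313)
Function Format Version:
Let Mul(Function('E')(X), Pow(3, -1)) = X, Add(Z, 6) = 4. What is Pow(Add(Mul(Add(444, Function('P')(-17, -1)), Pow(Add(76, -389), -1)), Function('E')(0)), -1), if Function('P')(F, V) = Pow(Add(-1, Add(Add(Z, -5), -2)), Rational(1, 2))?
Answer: Add(Rational(-69486, 98573), Mul(Rational(313, 197146), I, Pow(10, Rational(1, 2)))) ≈ Add(-0.70492, Mul(0.0050206, I))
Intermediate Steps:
Z = -2 (Z = Add(-6, 4) = -2)
Function('E')(X) = Mul(3, X)
Function('P')(F, V) = Mul(I, Pow(10, Rational(1, 2))) (Function('P')(F, V) = Pow(Add(-1, Add(Add(-2, -5), -2)), Rational(1, 2)) = Pow(Add(-1, Add(-7, -2)), Rational(1, 2)) = Pow(Add(-1, -9), Rational(1, 2)) = Pow(-10, Rational(1, 2)) = Mul(I, Pow(10, Rational(1, 2))))
Pow(Add(Mul(Add(444, Function('P')(-17, -1)), Pow(Add(76, -389), -1)), Function('E')(0)), -1) = Pow(Add(Mul(Add(444, Mul(I, Pow(10, Rational(1, 2)))), Pow(Add(76, -389), -1)), Mul(3, 0)), -1) = Pow(Add(Mul(Add(444, Mul(I, Pow(10, Rational(1, 2)))), Pow(-313, -1)), 0), -1) = Pow(Add(Mul(Add(444, Mul(I, Pow(10, Rational(1, 2)))), Rational(-1, 313)), 0), -1) = Pow(Add(Add(Rational(-444, 313), Mul(Rational(-1, 313), I, Pow(10, Rational(1, 2)))), 0), -1) = Pow(Add(Rational(-444, 313), Mul(Rational(-1, 313), I, Pow(10, Rational(1, 2)))), -1)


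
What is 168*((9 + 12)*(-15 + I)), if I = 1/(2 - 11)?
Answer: -53312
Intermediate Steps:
I = -⅑ (I = 1/(-9) = -⅑ ≈ -0.11111)
168*((9 + 12)*(-15 + I)) = 168*((9 + 12)*(-15 - ⅑)) = 168*(21*(-136/9)) = 168*(-952/3) = -53312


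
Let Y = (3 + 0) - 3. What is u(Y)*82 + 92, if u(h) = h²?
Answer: 92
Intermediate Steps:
Y = 0 (Y = 3 - 3 = 0)
u(Y)*82 + 92 = 0²*82 + 92 = 0*82 + 92 = 0 + 92 = 92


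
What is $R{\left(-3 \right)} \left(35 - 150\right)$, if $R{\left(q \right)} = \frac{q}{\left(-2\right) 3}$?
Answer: $- \frac{115}{2} \approx -57.5$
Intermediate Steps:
$R{\left(q \right)} = - \frac{q}{6}$ ($R{\left(q \right)} = \frac{q}{-6} = q \left(- \frac{1}{6}\right) = - \frac{q}{6}$)
$R{\left(-3 \right)} \left(35 - 150\right) = \left(- \frac{1}{6}\right) \left(-3\right) \left(35 - 150\right) = \frac{1}{2} \left(-115\right) = - \frac{115}{2}$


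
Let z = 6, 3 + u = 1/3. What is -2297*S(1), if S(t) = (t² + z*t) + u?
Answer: -29861/3 ≈ -9953.7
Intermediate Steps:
u = -8/3 (u = -3 + 1/3 = -3 + 1*(⅓) = -3 + ⅓ = -8/3 ≈ -2.6667)
S(t) = -8/3 + t² + 6*t (S(t) = (t² + 6*t) - 8/3 = -8/3 + t² + 6*t)
-2297*S(1) = -2297*(-8/3 + 1² + 6*1) = -2297*(-8/3 + 1 + 6) = -2297*13/3 = -29861/3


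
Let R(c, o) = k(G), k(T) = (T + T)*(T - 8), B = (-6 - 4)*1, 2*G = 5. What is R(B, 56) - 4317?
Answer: -8689/2 ≈ -4344.5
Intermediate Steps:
G = 5/2 (G = (1/2)*5 = 5/2 ≈ 2.5000)
B = -10 (B = -10*1 = -10)
k(T) = 2*T*(-8 + T) (k(T) = (2*T)*(-8 + T) = 2*T*(-8 + T))
R(c, o) = -55/2 (R(c, o) = 2*(5/2)*(-8 + 5/2) = 2*(5/2)*(-11/2) = -55/2)
R(B, 56) - 4317 = -55/2 - 4317 = -8689/2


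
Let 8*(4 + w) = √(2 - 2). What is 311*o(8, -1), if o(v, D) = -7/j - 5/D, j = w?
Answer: 8397/4 ≈ 2099.3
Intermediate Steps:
w = -4 (w = -4 + √(2 - 2)/8 = -4 + √0/8 = -4 + (⅛)*0 = -4 + 0 = -4)
j = -4
o(v, D) = 7/4 - 5/D (o(v, D) = -7/(-4) - 5/D = -7*(-¼) - 5/D = 7/4 - 5/D)
311*o(8, -1) = 311*(7/4 - 5/(-1)) = 311*(7/4 - 5*(-1)) = 311*(7/4 + 5) = 311*(27/4) = 8397/4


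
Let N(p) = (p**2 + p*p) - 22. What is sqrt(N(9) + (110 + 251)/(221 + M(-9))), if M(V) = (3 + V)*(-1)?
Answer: sqrt(7296007)/227 ≈ 11.899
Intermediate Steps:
N(p) = -22 + 2*p**2 (N(p) = (p**2 + p**2) - 22 = 2*p**2 - 22 = -22 + 2*p**2)
M(V) = -3 - V
sqrt(N(9) + (110 + 251)/(221 + M(-9))) = sqrt((-22 + 2*9**2) + (110 + 251)/(221 + (-3 - 1*(-9)))) = sqrt((-22 + 2*81) + 361/(221 + (-3 + 9))) = sqrt((-22 + 162) + 361/(221 + 6)) = sqrt(140 + 361/227) = sqrt(32141/227) = sqrt(7296007)/227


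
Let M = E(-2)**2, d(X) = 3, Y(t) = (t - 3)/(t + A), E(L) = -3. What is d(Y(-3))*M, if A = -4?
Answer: 27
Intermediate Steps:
Y(t) = (-3 + t)/(-4 + t) (Y(t) = (t - 3)/(t - 4) = (-3 + t)/(-4 + t))
M = 9 (M = (-3)**2 = 9)
d(Y(-3))*M = 3*9 = 27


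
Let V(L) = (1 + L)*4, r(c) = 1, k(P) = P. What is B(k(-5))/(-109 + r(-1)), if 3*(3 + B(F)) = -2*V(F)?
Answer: -23/324 ≈ -0.070988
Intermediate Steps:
V(L) = 4 + 4*L
B(F) = -17/3 - 8*F/3 (B(F) = -3 + (-2*(4 + 4*F))/3 = -3 + (-8 - 8*F)/3 = -3 + (-8/3 - 8*F/3) = -17/3 - 8*F/3)
B(k(-5))/(-109 + r(-1)) = (-17/3 - 8/3*(-5))/(-109 + 1) = (-17/3 + 40/3)/(-108) = -1/108*23/3 = -23/324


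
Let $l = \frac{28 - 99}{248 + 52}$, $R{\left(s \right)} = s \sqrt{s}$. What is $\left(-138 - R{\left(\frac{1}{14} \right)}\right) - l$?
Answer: $- \frac{41329}{300} - \frac{\sqrt{14}}{196} \approx -137.78$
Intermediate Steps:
$R{\left(s \right)} = s^{\frac{3}{2}}$
$l = - \frac{71}{300} \approx -0.23667$
$\left(-138 - R{\left(\frac{1}{14} \right)}\right) - l = \left(-138 - \left(\frac{1}{14}\right)^{\frac{3}{2}}\right) - - \frac{71}{300} = \left(-138 - \left(\frac{1}{14}\right)^{\frac{3}{2}}\right) + \frac{71}{300} = \left(-138 - \frac{\sqrt{14}}{196}\right) + \frac{71}{300} = - \frac{41329}{300} - \frac{\sqrt{14}}{196}$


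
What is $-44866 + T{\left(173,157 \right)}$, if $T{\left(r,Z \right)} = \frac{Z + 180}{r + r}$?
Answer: $- \frac{15523299}{346} \approx -44865.0$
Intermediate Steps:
$T{\left(r,Z \right)} = \frac{180 + Z}{2 r}$
$-44866 + T{\left(173,157 \right)} = -44866 + \frac{180 + 157}{2 \cdot 173} = -44866 + \frac{1}{2} \cdot \frac{1}{173} \cdot 337 = -44866 + \frac{337}{346} = - \frac{15523299}{346}$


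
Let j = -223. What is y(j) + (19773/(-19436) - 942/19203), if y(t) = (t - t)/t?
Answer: -132669877/124409836 ≈ -1.0664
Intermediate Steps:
y(t) = 0 (y(t) = 0/t = 0)
y(j) + (19773/(-19436) - 942/19203) = 0 + (19773/(-19436) - 942/19203) = 0 + (19773*(-1/19436) - 942*1/19203) = 0 + (-19773/19436 - 314/6401) = 0 - 132669877/124409836 = -132669877/124409836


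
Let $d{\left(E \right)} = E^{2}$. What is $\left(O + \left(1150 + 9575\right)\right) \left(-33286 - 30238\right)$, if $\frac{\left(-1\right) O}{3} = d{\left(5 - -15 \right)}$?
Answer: $-605066100$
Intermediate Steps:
$O = -1200$ ($O = - 3 \left(5 - -15\right)^{2} = - 3 \left(5 + 15\right)^{2} = - 3 \cdot 20^{2} = \left(-3\right) 400 = -1200$)
$\left(O + \left(1150 + 9575\right)\right) \left(-33286 - 30238\right) = \left(-1200 + \left(1150 + 9575\right)\right) \left(-33286 - 30238\right) = \left(-1200 + 10725\right) \left(-63524\right) = 9525 \left(-63524\right) = -605066100$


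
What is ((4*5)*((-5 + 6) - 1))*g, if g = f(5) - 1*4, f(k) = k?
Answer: 0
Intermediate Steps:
g = 1 (g = 5 - 1*4 = 5 - 4 = 1)
((4*5)*((-5 + 6) - 1))*g = ((4*5)*((-5 + 6) - 1))*1 = (20*(1 - 1))*1 = (20*0)*1 = 0*1 = 0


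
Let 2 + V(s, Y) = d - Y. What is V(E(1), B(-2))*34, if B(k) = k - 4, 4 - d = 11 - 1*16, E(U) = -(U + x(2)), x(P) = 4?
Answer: 442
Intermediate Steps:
E(U) = -4 - U (E(U) = -(U + 4) = -(4 + U) = -4 - U)
d = 9 (d = 4 - (11 - 1*16) = 4 - (11 - 16) = 4 - 1*(-5) = 4 + 5 = 9)
B(k) = -4 + k
V(s, Y) = 7 - Y (V(s, Y) = -2 + (9 - Y) = 7 - Y)
V(E(1), B(-2))*34 = (7 - (-4 - 2))*34 = (7 - 1*(-6))*34 = (7 + 6)*34 = 13*34 = 442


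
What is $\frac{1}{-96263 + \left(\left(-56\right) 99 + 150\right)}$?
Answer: $- \frac{1}{101657} \approx -9.837 \cdot 10^{-6}$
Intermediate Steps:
$\frac{1}{-96263 + \left(\left(-56\right) 99 + 150\right)} = \frac{1}{-96263 + \left(-5544 + 150\right)} = \frac{1}{-96263 - 5394} = \frac{1}{-101657} = - \frac{1}{101657}$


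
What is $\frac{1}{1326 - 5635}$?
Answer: $- \frac{1}{4309} \approx -0.00023207$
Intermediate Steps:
$\frac{1}{1326 - 5635} = \frac{1}{-4309} = - \frac{1}{4309}$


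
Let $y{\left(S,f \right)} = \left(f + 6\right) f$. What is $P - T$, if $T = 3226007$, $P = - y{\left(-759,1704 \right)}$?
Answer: $-6139847$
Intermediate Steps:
$y{\left(S,f \right)} = f \left(6 + f\right)$ ($y{\left(S,f \right)} = \left(6 + f\right) f = f \left(6 + f\right)$)
$P = -2913840$ ($P = - 1704 \left(6 + 1704\right) = - 1704 \cdot 1710 = \left(-1\right) 2913840 = -2913840$)
$P - T = -2913840 - 3226007 = -6139847$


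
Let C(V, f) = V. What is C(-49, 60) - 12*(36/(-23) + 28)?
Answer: -8423/23 ≈ -366.22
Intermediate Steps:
C(-49, 60) - 12*(36/(-23) + 28) = -49 - 12*(36/(-23) + 28) = -49 - 12*(36*(-1/23) + 28) = -49 - 12*(-36/23 + 28) = -49 - 12*608/23 = -49 - 1*7296/23 = -49 - 7296/23 = -8423/23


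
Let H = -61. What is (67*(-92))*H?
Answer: 376004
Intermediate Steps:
(67*(-92))*H = (67*(-92))*(-61) = -6164*(-61) = 376004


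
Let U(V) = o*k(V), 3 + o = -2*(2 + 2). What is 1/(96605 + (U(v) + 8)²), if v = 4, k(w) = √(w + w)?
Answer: 97637/9532735961 + 352*√2/9532735961 ≈ 1.0295e-5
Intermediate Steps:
k(w) = √2*√w (k(w) = √(2*w) = √2*√w)
o = -11 (o = -3 - 2*(2 + 2) = -3 - 2*4 = -3 - 8 = -11)
U(V) = -11*√2*√V
1/(96605 + (U(v) + 8)²) = 1/(96605 + (-11*√2*√4 + 8)²) = 1/(96605 + (-11*√2*2 + 8)²) = 1/(96605 + (-22*√2 + 8)²) = 1/(96605 + (8 - 22*√2)²)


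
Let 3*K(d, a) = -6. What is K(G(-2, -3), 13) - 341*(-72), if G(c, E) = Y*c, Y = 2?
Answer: 24550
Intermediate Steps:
G(c, E) = 2*c
K(d, a) = -2 (K(d, a) = (⅓)*(-6) = -2)
K(G(-2, -3), 13) - 341*(-72) = -2 - 341*(-72) = -2 + 24552 = 24550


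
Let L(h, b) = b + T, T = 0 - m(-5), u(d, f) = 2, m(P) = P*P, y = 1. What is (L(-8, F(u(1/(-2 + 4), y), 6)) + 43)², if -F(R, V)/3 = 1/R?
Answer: 1089/4 ≈ 272.25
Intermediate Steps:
m(P) = P²
F(R, V) = -3/R
T = -25 (T = 0 - 1*(-5)² = 0 - 1*25 = 0 - 25 = -25)
L(h, b) = -25 + b (L(h, b) = b - 25 = -25 + b)
(L(-8, F(u(1/(-2 + 4), y), 6)) + 43)² = ((-25 - 3/2) + 43)² = (-53/2 + 43)² = (33/2)² = 1089/4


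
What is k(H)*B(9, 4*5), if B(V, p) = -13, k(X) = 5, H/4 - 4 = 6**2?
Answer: -65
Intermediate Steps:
H = 160 (H = 16 + 4*6**2 = 16 + 4*36 = 16 + 144 = 160)
k(H)*B(9, 4*5) = 5*(-13) = -65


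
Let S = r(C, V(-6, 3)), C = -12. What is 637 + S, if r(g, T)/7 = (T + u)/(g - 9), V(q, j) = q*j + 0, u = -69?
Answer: 666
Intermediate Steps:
V(q, j) = j*q (V(q, j) = j*q + 0 = j*q)
r(g, T) = 7*(-69 + T)/(-9 + g) (r(g, T) = 7*((T - 69)/(g - 9)) = 7*((-69 + T)/(-9 + g)) = 7*(-69 + T)/(-9 + g))
S = 29 (S = 7*(-69 + 3*(-6))/(-9 - 12) = 7*(-69 - 18)/(-21) = 7*(-1/21)*(-87) = 29)
637 + S = 637 + 29 = 666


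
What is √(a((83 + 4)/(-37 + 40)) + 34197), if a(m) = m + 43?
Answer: √34269 ≈ 185.12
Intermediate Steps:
a(m) = 43 + m
√(a((83 + 4)/(-37 + 40)) + 34197) = √((43 + (83 + 4)/(-37 + 40)) + 34197) = √((43 + 87/3) + 34197) = √((43 + 87*(⅓)) + 34197) = √((43 + 29) + 34197) = √(72 + 34197) = √34269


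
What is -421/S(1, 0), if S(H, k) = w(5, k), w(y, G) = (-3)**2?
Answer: -421/9 ≈ -46.778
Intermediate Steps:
w(y, G) = 9
S(H, k) = 9
-421/S(1, 0) = -421/9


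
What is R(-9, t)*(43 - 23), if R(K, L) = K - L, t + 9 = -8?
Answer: 160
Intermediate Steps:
t = -17 (t = -9 - 8 = -17)
R(-9, t)*(43 - 23) = (-9 - 1*(-17))*(43 - 23) = (-9 + 17)*20 = 8*20 = 160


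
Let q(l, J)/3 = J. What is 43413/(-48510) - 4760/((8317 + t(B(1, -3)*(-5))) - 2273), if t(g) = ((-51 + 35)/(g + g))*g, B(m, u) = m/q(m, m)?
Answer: -13693013/8133510 ≈ -1.6835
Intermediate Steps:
q(l, J) = 3*J
B(m, u) = 1/3 (B(m, u) = m/((3*m)) = m*(1/(3*m)) = 1/3)
t(g) = -8 (t(g) = (-16*1/(2*g))*g = (-8/g)*g = -8)
43413/(-48510) - 4760/((8317 + t(B(1, -3)*(-5))) - 2273) = 43413/(-48510) - 4760/((8317 - 8) - 2273) = 43413*(-1/48510) - 4760/(8309 - 2273) = -14471/16170 - 4760/6036 = -14471/16170 - 4760*1/6036 = -14471/16170 - 1190/1509 = -13693013/8133510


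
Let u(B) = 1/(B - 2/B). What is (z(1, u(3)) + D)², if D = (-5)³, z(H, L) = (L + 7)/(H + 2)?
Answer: 6620329/441 ≈ 15012.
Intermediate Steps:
z(H, L) = (7 + L)/(2 + H)
D = -125
(z(1, u(3)) + D)² = ((7 + 3/(-2 + 3²))/(2 + 1) - 125)² = ((7 + 3/(-2 + 9))/3 - 125)² = ((7 + 3/7)/3 - 125)² = ((⅓)*(52/7) - 125)² = (52/21 - 125)² = (-2573/21)² = 6620329/441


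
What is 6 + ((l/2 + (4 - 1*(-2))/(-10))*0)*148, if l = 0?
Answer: 6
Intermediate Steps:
6 + ((l/2 + (4 - 1*(-2))/(-10))*0)*148 = 6 + ((0/2 + (4 - 1*(-2))/(-10))*0)*148 = 6 + ((0*(½) + (4 + 2)*(-⅒))*0)*148 = 6 + ((0 + 6*(-⅒))*0)*148 = 6 + ((0 - ⅗)*0)*148 = 6 - ⅗*0*148 = 6 + 0*148 = 6 + 0 = 6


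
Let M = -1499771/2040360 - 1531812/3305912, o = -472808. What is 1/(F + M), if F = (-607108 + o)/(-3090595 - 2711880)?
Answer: -19968953073220200/20214461350728223 ≈ -0.98785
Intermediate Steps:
F = 1079916/5802475 (F = (-607108 - 472808)/(-3090595 - 2711880) = -1079916/(-5802475) = -1079916*(-1/5802475) = 1079916/5802475 ≈ 0.18611)
M = -144349265687/120450903720 (M = -1499771*1/2040360 - 1531812*1/3305912 = -214253/291480 - 382953/826478 = -144349265687/120450903720 ≈ -1.1984)
1/(F + M) = 1/(1079916/5802475 - 144349265687/120450903720) = 1/(-20214461350728223/19968953073220200) = -19968953073220200/20214461350728223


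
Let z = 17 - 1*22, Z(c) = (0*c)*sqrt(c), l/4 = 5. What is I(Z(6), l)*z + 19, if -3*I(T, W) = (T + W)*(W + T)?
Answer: 2057/3 ≈ 685.67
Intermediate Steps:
l = 20 (l = 4*5 = 20)
Z(c) = 0 (Z(c) = 0*sqrt(c) = 0)
I(T, W) = -(T + W)**2/3 (I(T, W) = -(T + W)*(W + T)/3 = -(T + W)*(T + W)/3 = -(T + W)**2/3)
z = -5 (z = 17 - 22 = -5)
I(Z(6), l)*z + 19 = -(0 + 20)**2/3*(-5) + 19 = -1/3*20**2*(-5) + 19 = -1/3*400*(-5) + 19 = -400/3*(-5) + 19 = 2000/3 + 19 = 2057/3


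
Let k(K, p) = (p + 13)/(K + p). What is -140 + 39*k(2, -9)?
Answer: -1136/7 ≈ -162.29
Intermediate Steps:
k(K, p) = (13 + p)/(K + p)
-140 + 39*k(2, -9) = -140 + 39*((13 - 9)/(2 - 9)) = -140 + 39*(4/(-7)) = -140 + 39*(-⅐*4) = -140 + 39*(-4/7) = -140 - 156/7 = -1136/7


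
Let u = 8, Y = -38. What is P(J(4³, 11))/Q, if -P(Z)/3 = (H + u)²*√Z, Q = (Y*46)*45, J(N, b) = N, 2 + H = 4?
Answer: 40/1311 ≈ 0.030511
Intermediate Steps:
H = 2 (H = -2 + 4 = 2)
Q = -78660 (Q = -38*46*45 = -1748*45 = -78660)
P(Z) = -300*√Z (P(Z) = -3*(2 + 8)²*√Z = -3*10²*√Z = -300*√Z)
P(J(4³, 11))/Q = -300*√(4³)/(-78660) = -300*√64*(-1/78660) = -300*8*(-1/78660) = -2400*(-1/78660) = 40/1311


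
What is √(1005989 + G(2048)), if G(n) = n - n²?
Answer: I*√3186267 ≈ 1785.0*I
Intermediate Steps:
√(1005989 + G(2048)) = √(1005989 + 2048*(1 - 1*2048)) = √(1005989 + 2048*(1 - 2048)) = √(1005989 + 2048*(-2047)) = √(1005989 - 4192256) = √(-3186267) = I*√3186267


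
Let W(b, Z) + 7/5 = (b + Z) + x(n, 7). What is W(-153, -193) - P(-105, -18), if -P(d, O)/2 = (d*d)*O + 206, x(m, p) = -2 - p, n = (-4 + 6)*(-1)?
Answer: -1984222/5 ≈ -3.9684e+5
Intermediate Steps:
n = -2 (n = 2*(-1) = -2)
P(d, O) = -412 - 2*O*d² (P(d, O) = -2*((d*d)*O + 206) = -2*(d²*O + 206) = -2*(O*d² + 206) = -2*(206 + O*d²) = -412 - 2*O*d²)
W(b, Z) = -52/5 + Z + b (W(b, Z) = -7/5 + ((b + Z) + (-2 - 1*7)) = -7/5 + ((Z + b) + (-2 - 7)) = -7/5 + ((Z + b) - 9) = -7/5 + (-9 + Z + b) = -52/5 + Z + b)
W(-153, -193) - P(-105, -18) = (-52/5 - 193 - 153) - (-412 - 2*(-18)*(-105)²) = -1782/5 - (-412 - 2*(-18)*11025) = -1782/5 - (-412 + 396900) = -1782/5 - 1*396488 = -1782/5 - 396488 = -1984222/5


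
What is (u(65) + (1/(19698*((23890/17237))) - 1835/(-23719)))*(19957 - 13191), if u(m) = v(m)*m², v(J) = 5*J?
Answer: 51849760478234104869949/5580905416590 ≈ 9.2906e+9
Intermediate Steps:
u(m) = 5*m³ (u(m) = (5*m)*m² = 5*m³)
(u(65) + (1/(19698*((23890/17237))) - 1835/(-23719)))*(19957 - 13191) = (5*65³ + (1/(19698*((23890/17237))) - 1835/(-23719)))*(19957 - 13191) = (5*274625 + (1/(19698*((23890*(1/17237)))) - 1835*(-1/23719)))*6766 = (1373125 + (1/(19698*(23890/17237)) + 1835/23719))*6766 = (1373125 + ((1/19698)*(17237/23890) + 1835/23719))*6766 = (1373125 + (17237/470585220 + 1835/23719))*6766 = (1373125 + 863932723103/11161810833180)*6766 = (15326562364243010603/11161810833180)*6766 = 51849760478234104869949/5580905416590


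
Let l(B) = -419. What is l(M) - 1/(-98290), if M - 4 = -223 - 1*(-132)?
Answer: -41183509/98290 ≈ -419.00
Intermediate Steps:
M = -87 (M = 4 + (-223 - 1*(-132)) = 4 + (-223 + 132) = 4 - 91 = -87)
l(M) - 1/(-98290) = -419 - 1/(-98290) = -419 - 1*(-1/98290) = -419 + 1/98290 = -41183509/98290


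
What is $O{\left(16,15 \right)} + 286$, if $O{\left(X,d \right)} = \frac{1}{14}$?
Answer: $\frac{4005}{14} \approx 286.07$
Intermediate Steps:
$O{\left(X,d \right)} = \frac{1}{14}$
$O{\left(16,15 \right)} + 286 = \frac{1}{14} + 286 = \frac{4005}{14}$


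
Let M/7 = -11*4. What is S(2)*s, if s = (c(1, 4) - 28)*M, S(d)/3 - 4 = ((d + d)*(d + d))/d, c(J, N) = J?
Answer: 299376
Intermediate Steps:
M = -308 (M = 7*(-11*4) = 7*(-44) = -308)
S(d) = 12 + 12*d (S(d) = 12 + 3*(((d + d)*(d + d))/d) = 12 + 3*(((2*d)*(2*d))/d) = 12 + 3*((4*d²)/d) = 12 + 3*(4*d) = 12 + 12*d)
s = 8316 (s = (1 - 28)*(-308) = -27*(-308) = 8316)
S(2)*s = (12 + 12*2)*8316 = (12 + 24)*8316 = 36*8316 = 299376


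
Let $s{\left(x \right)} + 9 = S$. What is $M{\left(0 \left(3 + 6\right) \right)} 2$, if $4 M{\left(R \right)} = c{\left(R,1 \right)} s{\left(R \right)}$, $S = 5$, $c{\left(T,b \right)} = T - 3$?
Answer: $6$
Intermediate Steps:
$c{\left(T,b \right)} = -3 + T$
$s{\left(x \right)} = -4$ ($s{\left(x \right)} = -9 + 5 = -4$)
$M{\left(R \right)} = 3 - R$ ($M{\left(R \right)} = \frac{\left(-3 + R\right) \left(-4\right)}{4} = \frac{12 - 4 R}{4} = 3 - R$)
$M{\left(0 \left(3 + 6\right) \right)} 2 = \left(3 - 0 \left(3 + 6\right)\right) 2 = \left(3 - 0 \cdot 9\right) 2 = \left(3 - 0\right) 2 = \left(3 + 0\right) 2 = 3 \cdot 2 = 6$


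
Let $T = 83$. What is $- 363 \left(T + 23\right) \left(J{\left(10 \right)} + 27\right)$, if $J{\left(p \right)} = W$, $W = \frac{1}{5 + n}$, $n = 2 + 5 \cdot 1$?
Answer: $- \frac{2084225}{2} \approx -1.0421 \cdot 10^{6}$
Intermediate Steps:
$n = 7$ ($n = 2 + 5 = 7$)
$W = \frac{1}{12}$ ($W = \frac{1}{5 + 7} = \frac{1}{12} \approx 0.083333$)
$J{\left(p \right)} = \frac{1}{12}$
$- 363 \left(T + 23\right) \left(J{\left(10 \right)} + 27\right) = - 363 \left(83 + 23\right) \left(\frac{1}{12} + 27\right) = - 363 \cdot 106 \cdot \frac{325}{12} = \left(-363\right) \frac{17225}{6} = - \frac{2084225}{2}$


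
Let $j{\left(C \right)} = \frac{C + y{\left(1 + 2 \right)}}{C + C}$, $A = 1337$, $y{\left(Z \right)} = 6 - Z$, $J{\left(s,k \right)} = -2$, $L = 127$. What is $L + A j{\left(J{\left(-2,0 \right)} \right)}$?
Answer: $- \frac{829}{4} \approx -207.25$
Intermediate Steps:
$j{\left(C \right)} = \frac{3 + C}{2 C}$ ($j{\left(C \right)} = \frac{C + \left(6 - \left(1 + 2\right)\right)}{C + C} = \frac{C + \left(6 - 3\right)}{2 C} = \left(C + \left(6 - 3\right)\right) \frac{1}{2 C} = \left(C + 3\right) \frac{1}{2 C} = \left(3 + C\right) \frac{1}{2 C} = \frac{3 + C}{2 C}$)
$L + A j{\left(J{\left(-2,0 \right)} \right)} = 127 + 1337 \frac{3 - 2}{2 \left(-2\right)} = 127 + 1337 \cdot \frac{1}{2} \left(- \frac{1}{2}\right) 1 = 127 + 1337 \left(- \frac{1}{4}\right) = 127 - \frac{1337}{4} = - \frac{829}{4}$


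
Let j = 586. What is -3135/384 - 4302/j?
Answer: -581513/37504 ≈ -15.505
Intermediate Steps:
-3135/384 - 4302/j = -3135/384 - 4302/586 = -3135*1/384 - 4302*1/586 = -1045/128 - 2151/293 = -581513/37504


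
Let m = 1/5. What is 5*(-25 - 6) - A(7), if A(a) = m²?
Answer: -3876/25 ≈ -155.04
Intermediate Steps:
m = ⅕ ≈ 0.20000
A(a) = 1/25 (A(a) = (⅕)² = 1/25)
5*(-25 - 6) - A(7) = 5*(-25 - 6) - 1*1/25 = 5*(-31) - 1/25 = -155 - 1/25 = -3876/25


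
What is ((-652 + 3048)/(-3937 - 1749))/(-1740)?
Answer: 599/2473410 ≈ 0.00024218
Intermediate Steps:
((-652 + 3048)/(-3937 - 1749))/(-1740) = (2396/(-5686))*(-1/1740) = (2396*(-1/5686))*(-1/1740) = -1198/2843*(-1/1740) = 599/2473410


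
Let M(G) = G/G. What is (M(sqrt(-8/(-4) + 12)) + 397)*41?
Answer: 16318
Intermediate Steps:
M(G) = 1
(M(sqrt(-8/(-4) + 12)) + 397)*41 = (1 + 397)*41 = 398*41 = 16318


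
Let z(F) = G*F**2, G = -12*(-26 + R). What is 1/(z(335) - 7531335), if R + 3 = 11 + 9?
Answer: 1/4588965 ≈ 2.1791e-7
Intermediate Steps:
R = 17 (R = -3 + (11 + 9) = -3 + 20 = 17)
G = 108 (G = -12*(-26 + 17) = -12*(-9) = 108)
z(F) = 108*F**2
1/(z(335) - 7531335) = 1/(108*335**2 - 7531335) = 1/(108*112225 - 7531335) = 1/(12120300 - 7531335) = 1/4588965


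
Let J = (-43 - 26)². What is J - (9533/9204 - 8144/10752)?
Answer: 817930073/171808 ≈ 4760.7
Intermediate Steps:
J = 4761 (J = (-69)² = 4761)
J - (9533/9204 - 8144/10752) = 4761 - (9533/9204 - 8144/10752) = 4761 - (9533*(1/9204) - 8144*1/10752) = 4761 - (9533/9204 - 509/672) = 4761 - 1*47815/171808 = 4761 - 47815/171808 = 817930073/171808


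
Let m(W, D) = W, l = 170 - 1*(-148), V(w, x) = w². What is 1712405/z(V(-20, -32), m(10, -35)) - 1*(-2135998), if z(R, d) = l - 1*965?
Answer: 1380278301/647 ≈ 2.1334e+6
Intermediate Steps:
l = 318 (l = 170 + 148 = 318)
z(R, d) = -647 (z(R, d) = 318 - 1*965 = 318 - 965 = -647)
1712405/z(V(-20, -32), m(10, -35)) - 1*(-2135998) = 1712405/(-647) - 1*(-2135998) = 1712405*(-1/647) + 2135998 = -1712405/647 + 2135998 = 1380278301/647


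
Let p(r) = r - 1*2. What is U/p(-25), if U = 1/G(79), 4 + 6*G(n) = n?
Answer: -2/675 ≈ -0.0029630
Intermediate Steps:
p(r) = -2 + r (p(r) = r - 2 = -2 + r)
G(n) = -⅔ + n/6
U = 2/25 (U = 1/(-⅔ + (⅙)*79) = 1/(-⅔ + 79/6) = 1/(25/2) = 2/25 ≈ 0.080000)
U/p(-25) = 2/(25*(-2 - 25)) = (2/25)/(-27) = (2/25)*(-1/27) = -2/675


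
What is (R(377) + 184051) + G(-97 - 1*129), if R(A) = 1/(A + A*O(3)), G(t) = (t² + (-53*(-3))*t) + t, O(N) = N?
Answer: 300042237/1508 ≈ 1.9897e+5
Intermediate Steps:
G(t) = t² + 160*t (G(t) = (t² + 159*t) + t = t² + 160*t)
R(A) = 1/(4*A) (R(A) = 1/(A + A*3) = 1/(A + 3*A) = 1/(4*A))
(R(377) + 184051) + G(-97 - 1*129) = ((¼)/377 + 184051) + (-97 - 1*129)*(160 + (-97 - 1*129)) = ((¼)*(1/377) + 184051) + (-97 - 129)*(160 + (-97 - 129)) = (1/1508 + 184051) - 226*(160 - 226) = 277548909/1508 - 226*(-66) = 277548909/1508 + 14916 = 300042237/1508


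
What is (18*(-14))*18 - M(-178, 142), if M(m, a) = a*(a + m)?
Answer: 576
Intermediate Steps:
(18*(-14))*18 - M(-178, 142) = (18*(-14))*18 - 142*(142 - 178) = -252*18 - 142*(-36) = -4536 - 1*(-5112) = -4536 + 5112 = 576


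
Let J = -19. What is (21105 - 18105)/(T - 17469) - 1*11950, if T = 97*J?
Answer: -28847675/2414 ≈ -11950.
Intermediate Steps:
T = -1843 (T = 97*(-19) = -1843)
(21105 - 18105)/(T - 17469) - 1*11950 = (21105 - 18105)/(-1843 - 17469) - 1*11950 = 3000/(-19312) - 11950 = 3000*(-1/19312) - 11950 = -375/2414 - 11950 = -28847675/2414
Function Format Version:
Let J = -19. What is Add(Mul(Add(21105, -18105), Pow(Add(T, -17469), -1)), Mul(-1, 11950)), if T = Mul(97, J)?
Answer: Rational(-28847675, 2414) ≈ -11950.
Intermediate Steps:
T = -1843 (T = Mul(97, -19) = -1843)
Add(Mul(Add(21105, -18105), Pow(Add(T, -17469), -1)), Mul(-1, 11950)) = Add(Mul(Add(21105, -18105), Pow(Add(-1843, -17469), -1)), Mul(-1, 11950)) = Add(Mul(3000, Pow(-19312, -1)), -11950) = Add(Mul(3000, Rational(-1, 19312)), -11950) = Add(Rational(-375, 2414), -11950) = Rational(-28847675, 2414)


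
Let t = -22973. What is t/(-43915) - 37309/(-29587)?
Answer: 2318126886/1299313105 ≈ 1.7841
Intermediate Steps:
t/(-43915) - 37309/(-29587) = -22973/(-43915) - 37309/(-29587) = -22973*(-1/43915) - 37309*(-1/29587) = 22973/43915 + 37309/29587 = 2318126886/1299313105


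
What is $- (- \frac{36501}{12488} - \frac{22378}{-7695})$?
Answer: $\frac{1418731}{96095160} \approx 0.014764$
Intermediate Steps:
$- (- \frac{36501}{12488} - \frac{22378}{-7695}) = - (\left(-36501\right) \frac{1}{12488} - - \frac{22378}{7695}) = - (- \frac{36501}{12488} + \frac{22378}{7695}) = \left(-1\right) \left(- \frac{1418731}{96095160}\right) = \frac{1418731}{96095160}$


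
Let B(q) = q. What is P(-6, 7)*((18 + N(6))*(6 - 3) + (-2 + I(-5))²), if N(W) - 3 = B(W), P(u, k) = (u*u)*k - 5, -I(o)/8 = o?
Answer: 376675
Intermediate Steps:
I(o) = -8*o
P(u, k) = -5 + k*u² (P(u, k) = u²*k - 5 = k*u² - 5 = -5 + k*u²)
N(W) = 3 + W
P(-6, 7)*((18 + N(6))*(6 - 3) + (-2 + I(-5))²) = (-5 + 7*(-6)²)*((18 + (3 + 6))*(6 - 3) + (-2 - 8*(-5))²) = (-5 + 7*36)*((18 + 9)*3 + (-2 + 40)²) = (-5 + 252)*(27*3 + 38²) = 247*(81 + 1444) = 247*1525 = 376675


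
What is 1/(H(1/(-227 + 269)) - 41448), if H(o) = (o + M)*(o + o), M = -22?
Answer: -882/36558059 ≈ -2.4126e-5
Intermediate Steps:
H(o) = 2*o*(-22 + o) (H(o) = (o - 22)*(o + o) = (-22 + o)*(2*o) = 2*o*(-22 + o))
1/(H(1/(-227 + 269)) - 41448) = 1/(2*(-22 + 1/(-227 + 269))/(-227 + 269) - 41448) = 1/(2*(-22 + 1/42)/42 - 41448) = 1/(2*(1/42)*(-22 + 1/42) - 41448) = 1/(2*(1/42)*(-923/42) - 41448) = 1/(-923/882 - 41448) = 1/(-36558059/882) = -882/36558059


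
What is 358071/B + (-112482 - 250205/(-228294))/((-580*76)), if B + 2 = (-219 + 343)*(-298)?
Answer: -147467147923781/20659748614560 ≈ -7.1379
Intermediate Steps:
B = -36954 (B = -2 + (-219 + 343)*(-298) = -2 + 124*(-298) = -2 - 36952 = -36954)
358071/B + (-112482 - 250205/(-228294))/((-580*76)) = 358071/(-36954) + (-112482 - 250205/(-228294))/((-580*76)) = 358071*(-1/36954) + (-112482 - 250205*(-1)/228294)/(-44080) = -119357/12318 + (-112482 - 1*(-250205/228294))*(-1/44080) = -119357/12318 + (-112482 + 250205/228294)*(-1/44080) = -119357/12318 - 25678715503/228294*(-1/44080) = -119357/12318 + 25678715503/10063199520 = -147467147923781/20659748614560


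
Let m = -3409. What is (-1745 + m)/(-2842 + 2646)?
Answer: 2577/98 ≈ 26.296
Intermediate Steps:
(-1745 + m)/(-2842 + 2646) = (-1745 - 3409)/(-2842 + 2646) = -5154/(-196) = -5154*(-1/196) = 2577/98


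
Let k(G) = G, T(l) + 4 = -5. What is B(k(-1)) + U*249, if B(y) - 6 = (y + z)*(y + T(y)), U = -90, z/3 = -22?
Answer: -21734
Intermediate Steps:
T(l) = -9 (T(l) = -4 - 5 = -9)
z = -66 (z = 3*(-22) = -66)
B(y) = 6 + (-66 + y)*(-9 + y) (B(y) = 6 + (y - 66)*(y - 9) = 6 + (-66 + y)*(-9 + y))
B(k(-1)) + U*249 = (600 + (-1)**2 - 75*(-1)) - 90*249 = (600 + 1 + 75) - 22410 = 676 - 22410 = -21734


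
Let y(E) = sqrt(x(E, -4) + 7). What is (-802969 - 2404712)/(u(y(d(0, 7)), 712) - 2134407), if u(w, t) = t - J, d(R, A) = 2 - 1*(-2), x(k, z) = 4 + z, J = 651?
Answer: 3207681/2134346 ≈ 1.5029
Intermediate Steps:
d(R, A) = 4 (d(R, A) = 2 + 2 = 4)
y(E) = sqrt(7) (y(E) = sqrt((4 - 4) + 7) = sqrt(0 + 7) = sqrt(7))
u(w, t) = -651 + t (u(w, t) = t - 1*651 = t - 651 = -651 + t)
(-802969 - 2404712)/(u(y(d(0, 7)), 712) - 2134407) = (-802969 - 2404712)/((-651 + 712) - 2134407) = -3207681/(61 - 2134407) = -3207681/(-2134346) = -3207681*(-1/2134346) = 3207681/2134346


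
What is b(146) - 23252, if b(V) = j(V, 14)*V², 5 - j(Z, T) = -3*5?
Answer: 403068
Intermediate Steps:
j(Z, T) = 20 (j(Z, T) = 5 - (-3)*5 = 5 - 1*(-15) = 5 + 15 = 20)
b(V) = 20*V²
b(146) - 23252 = 20*146² - 23252 = 20*21316 - 23252 = 426320 - 23252 = 403068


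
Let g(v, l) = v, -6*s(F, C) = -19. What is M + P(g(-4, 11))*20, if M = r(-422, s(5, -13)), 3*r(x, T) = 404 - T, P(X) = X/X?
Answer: 2765/18 ≈ 153.61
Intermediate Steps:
s(F, C) = 19/6 (s(F, C) = -1/6*(-19) = 19/6)
P(X) = 1
r(x, T) = 404/3 - T/3 (r(x, T) = (404 - T)/3 = 404/3 - T/3)
M = 2405/18 (M = 404/3 - 1/3*19/6 = 404/3 - 19/18 = 2405/18 ≈ 133.61)
M + P(g(-4, 11))*20 = 2405/18 + 1*20 = 2405/18 + 20 = 2765/18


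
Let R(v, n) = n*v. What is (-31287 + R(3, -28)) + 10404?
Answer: -20967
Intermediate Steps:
(-31287 + R(3, -28)) + 10404 = (-31287 - 28*3) + 10404 = (-31287 - 84) + 10404 = -31371 + 10404 = -20967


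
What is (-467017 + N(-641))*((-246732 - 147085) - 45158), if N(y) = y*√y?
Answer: 205008787575 + 281382975*I*√641 ≈ 2.0501e+11 + 7.124e+9*I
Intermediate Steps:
N(y) = y^(3/2)
(-467017 + N(-641))*((-246732 - 147085) - 45158) = (-467017 + (-641)^(3/2))*((-246732 - 147085) - 45158) = (-467017 - 641*I*√641)*(-393817 - 45158) = (-467017 - 641*I*√641)*(-438975) = 205008787575 + 281382975*I*√641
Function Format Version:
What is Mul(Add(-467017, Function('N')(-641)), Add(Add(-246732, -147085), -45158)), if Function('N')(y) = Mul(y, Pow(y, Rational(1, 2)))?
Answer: Add(205008787575, Mul(281382975, I, Pow(641, Rational(1, 2)))) ≈ Add(2.0501e+11, Mul(7.1240e+9, I))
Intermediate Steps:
Function('N')(y) = Pow(y, Rational(3, 2))
Mul(Add(-467017, Function('N')(-641)), Add(Add(-246732, -147085), -45158)) = Mul(Add(-467017, Pow(-641, Rational(3, 2))), Add(Add(-246732, -147085), -45158)) = Mul(Add(-467017, Mul(-641, I, Pow(641, Rational(1, 2)))), Add(-393817, -45158)) = Mul(Add(-467017, Mul(-641, I, Pow(641, Rational(1, 2)))), -438975) = Add(205008787575, Mul(281382975, I, Pow(641, Rational(1, 2))))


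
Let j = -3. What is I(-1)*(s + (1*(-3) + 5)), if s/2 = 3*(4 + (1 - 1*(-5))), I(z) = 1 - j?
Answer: 248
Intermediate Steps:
I(z) = 4 (I(z) = 1 - 1*(-3) = 1 + 3 = 4)
s = 60 (s = 2*(3*(4 + (1 - 1*(-5)))) = 2*(3*(4 + (1 + 5))) = 2*(3*(4 + 6)) = 2*(3*10) = 2*30 = 60)
I(-1)*(s + (1*(-3) + 5)) = 4*(60 + (1*(-3) + 5)) = 4*(60 + (-3 + 5)) = 4*(60 + 2) = 4*62 = 248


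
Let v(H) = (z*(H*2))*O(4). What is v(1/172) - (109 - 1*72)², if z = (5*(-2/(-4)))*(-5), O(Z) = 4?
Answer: -58892/43 ≈ -1369.6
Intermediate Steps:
z = -25/2 (z = (5*(-2*(-¼)))*(-5) = (5*(½))*(-5) = (5/2)*(-5) = -25/2 ≈ -12.500)
v(H) = -100*H (v(H) = -25*H*2/2*4 = -25*H*4 = -100*H)
v(1/172) - (109 - 1*72)² = -100/172 - (109 - 1*72)² = -100*1/172 - (109 - 72)² = -25/43 - 1*37² = -25/43 - 1*1369 = -25/43 - 1369 = -58892/43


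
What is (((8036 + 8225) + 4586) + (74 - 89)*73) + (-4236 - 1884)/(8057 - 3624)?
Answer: 87554496/4433 ≈ 19751.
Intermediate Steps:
(((8036 + 8225) + 4586) + (74 - 89)*73) + (-4236 - 1884)/(8057 - 3624) = ((16261 + 4586) - 15*73) - 6120/4433 = (20847 - 1095) - 6120*1/4433 = 19752 - 6120/4433 = 87554496/4433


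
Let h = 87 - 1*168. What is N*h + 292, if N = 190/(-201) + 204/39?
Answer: -48014/871 ≈ -55.125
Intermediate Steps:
N = 11198/2613 (N = 190*(-1/201) + 204*(1/39) = -190/201 + 68/13 = 11198/2613 ≈ 4.2855)
h = -81 (h = 87 - 168 = -81)
N*h + 292 = (11198/2613)*(-81) + 292 = -302346/871 + 292 = -48014/871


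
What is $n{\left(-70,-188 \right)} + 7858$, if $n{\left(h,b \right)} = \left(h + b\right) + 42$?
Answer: $7642$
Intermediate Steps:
$n{\left(h,b \right)} = 42 + b + h$ ($n{\left(h,b \right)} = \left(b + h\right) + 42 = 42 + b + h$)
$n{\left(-70,-188 \right)} + 7858 = \left(42 - 188 - 70\right) + 7858 = -216 + 7858 = 7642$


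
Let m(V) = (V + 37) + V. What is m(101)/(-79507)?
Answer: -239/79507 ≈ -0.0030060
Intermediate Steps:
m(V) = 37 + 2*V (m(V) = (37 + V) + V = 37 + 2*V)
m(101)/(-79507) = (37 + 2*101)/(-79507) = (37 + 202)*(-1/79507) = 239*(-1/79507) = -239/79507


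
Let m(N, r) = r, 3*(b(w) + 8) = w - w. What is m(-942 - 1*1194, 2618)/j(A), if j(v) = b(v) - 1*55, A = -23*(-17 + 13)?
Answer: -374/9 ≈ -41.556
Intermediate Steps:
b(w) = -8 (b(w) = -8 + (w - w)/3 = -8 + (⅓)*0 = -8 + 0 = -8)
A = 92 (A = -23*(-4) = 92)
j(v) = -63 (j(v) = -8 - 1*55 = -8 - 55 = -63)
m(-942 - 1*1194, 2618)/j(A) = 2618/(-63) = 2618*(-1/63) = -374/9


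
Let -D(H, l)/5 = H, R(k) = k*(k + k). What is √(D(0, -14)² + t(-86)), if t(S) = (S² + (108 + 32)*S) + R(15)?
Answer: 3*I*√466 ≈ 64.761*I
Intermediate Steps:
R(k) = 2*k² (R(k) = k*(2*k) = 2*k²)
D(H, l) = -5*H
t(S) = 450 + S² + 140*S (t(S) = (S² + (108 + 32)*S) + 2*15² = (S² + 140*S) + 2*225 = (S² + 140*S) + 450 = 450 + S² + 140*S)
√(D(0, -14)² + t(-86)) = √((-5*0)² + (450 + (-86)² + 140*(-86))) = √(0² + (450 + 7396 - 12040)) = √(0 - 4194) = √(-4194) = 3*I*√466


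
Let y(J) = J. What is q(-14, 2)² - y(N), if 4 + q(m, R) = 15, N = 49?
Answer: 72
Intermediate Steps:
q(m, R) = 11 (q(m, R) = -4 + 15 = 11)
q(-14, 2)² - y(N) = 11² - 1*49 = 121 - 49 = 72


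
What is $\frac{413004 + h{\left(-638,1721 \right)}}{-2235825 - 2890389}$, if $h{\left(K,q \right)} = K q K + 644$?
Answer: $- \frac{350468186}{2563107} \approx -136.74$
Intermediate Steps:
$h{\left(K,q \right)} = 644 + q K^{2}$ ($h{\left(K,q \right)} = q K^{2} + 644 = 644 + q K^{2}$)
$\frac{413004 + h{\left(-638,1721 \right)}}{-2235825 - 2890389} = \frac{413004 + \left(644 + 1721 \left(-638\right)^{2}\right)}{-2235825 - 2890389} = \frac{413004 + \left(644 + 1721 \cdot 407044\right)}{-5126214} = \left(413004 + \left(644 + 700522724\right)\right) \left(- \frac{1}{5126214}\right) = \left(413004 + 700523368\right) \left(- \frac{1}{5126214}\right) = 700936372 \left(- \frac{1}{5126214}\right) = - \frac{350468186}{2563107}$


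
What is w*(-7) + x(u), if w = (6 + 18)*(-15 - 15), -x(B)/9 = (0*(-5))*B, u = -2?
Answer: 5040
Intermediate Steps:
x(B) = 0 (x(B) = -9*0*(-5)*B = -0*B = -9*0 = 0)
w = -720 (w = 24*(-30) = -720)
w*(-7) + x(u) = -720*(-7) + 0 = 5040 + 0 = 5040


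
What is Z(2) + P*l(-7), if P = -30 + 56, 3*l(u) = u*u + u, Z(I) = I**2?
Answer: 368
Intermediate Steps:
l(u) = u/3 + u**2/3 (l(u) = (u*u + u)/3 = (u**2 + u)/3 = (u + u**2)/3 = u/3 + u**2/3)
P = 26
Z(2) + P*l(-7) = 2**2 + 26*((1/3)*(-7)*(1 - 7)) = 4 + 26*((1/3)*(-7)*(-6)) = 4 + 26*14 = 4 + 364 = 368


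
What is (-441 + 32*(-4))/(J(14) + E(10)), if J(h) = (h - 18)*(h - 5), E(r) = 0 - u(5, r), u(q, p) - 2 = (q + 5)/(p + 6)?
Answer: 4552/309 ≈ 14.731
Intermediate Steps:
u(q, p) = 2 + (5 + q)/(6 + p) (u(q, p) = 2 + (q + 5)/(p + 6) = 2 + (5 + q)/(6 + p))
E(r) = -(22 + 2*r)/(6 + r) (E(r) = 0 - (17 + 5 + 2*r)/(6 + r) = 0 - (22 + 2*r)/(6 + r) = -(22 + 2*r)/(6 + r))
J(h) = (-18 + h)*(-5 + h)
(-441 + 32*(-4))/(J(14) + E(10)) = (-441 + 32*(-4))/((90 + 14² - 23*14) + 2*(-11 - 1*10)/(6 + 10)) = (-441 - 128)/((90 + 196 - 322) + 2*(-11 - 10)/16) = -569/(-36 + 2*(1/16)*(-21)) = -569/(-36 - 21/8) = -569/(-309/8) = -569*(-8/309) = 4552/309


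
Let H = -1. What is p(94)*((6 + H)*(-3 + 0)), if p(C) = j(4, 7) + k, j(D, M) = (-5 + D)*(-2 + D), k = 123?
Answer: -1815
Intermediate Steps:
p(C) = 121 (p(C) = (10 + 4² - 7*4) + 123 = (10 + 16 - 28) + 123 = -2 + 123 = 121)
p(94)*((6 + H)*(-3 + 0)) = 121*((6 - 1)*(-3 + 0)) = 121*(5*(-3)) = 121*(-15) = -1815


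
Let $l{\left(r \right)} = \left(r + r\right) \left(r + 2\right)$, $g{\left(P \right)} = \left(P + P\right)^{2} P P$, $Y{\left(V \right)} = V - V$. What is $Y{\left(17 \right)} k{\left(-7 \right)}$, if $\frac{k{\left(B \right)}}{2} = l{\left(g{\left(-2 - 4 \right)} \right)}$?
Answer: $0$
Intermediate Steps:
$Y{\left(V \right)} = 0$
$g{\left(P \right)} = 4 P^{4}$ ($g{\left(P \right)} = \left(2 P\right)^{2} P P = 4 P^{2} P P = 4 P^{3} P = 4 P^{4}$)
$l{\left(r \right)} = 2 r \left(2 + r\right)$
$k{\left(B \right)} = 107536896$ ($k{\left(B \right)} = 2 \cdot 2 \cdot 4 \left(-2 - 4\right)^{4} \left(2 + 4 \left(-2 - 4\right)^{4}\right) = 2 \cdot 2 \cdot 4 \left(-6\right)^{4} \left(2 + 4 \left(-6\right)^{4}\right) = 2 \cdot 2 \cdot 4 \cdot 1296 \left(2 + 4 \cdot 1296\right) = 2 \cdot 2 \cdot 5184 \left(2 + 5184\right) = 2 \cdot 2 \cdot 5184 \cdot 5186 = 2 \cdot 53768448 = 107536896$)
$Y{\left(17 \right)} k{\left(-7 \right)} = 0 \cdot 107536896 = 0$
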